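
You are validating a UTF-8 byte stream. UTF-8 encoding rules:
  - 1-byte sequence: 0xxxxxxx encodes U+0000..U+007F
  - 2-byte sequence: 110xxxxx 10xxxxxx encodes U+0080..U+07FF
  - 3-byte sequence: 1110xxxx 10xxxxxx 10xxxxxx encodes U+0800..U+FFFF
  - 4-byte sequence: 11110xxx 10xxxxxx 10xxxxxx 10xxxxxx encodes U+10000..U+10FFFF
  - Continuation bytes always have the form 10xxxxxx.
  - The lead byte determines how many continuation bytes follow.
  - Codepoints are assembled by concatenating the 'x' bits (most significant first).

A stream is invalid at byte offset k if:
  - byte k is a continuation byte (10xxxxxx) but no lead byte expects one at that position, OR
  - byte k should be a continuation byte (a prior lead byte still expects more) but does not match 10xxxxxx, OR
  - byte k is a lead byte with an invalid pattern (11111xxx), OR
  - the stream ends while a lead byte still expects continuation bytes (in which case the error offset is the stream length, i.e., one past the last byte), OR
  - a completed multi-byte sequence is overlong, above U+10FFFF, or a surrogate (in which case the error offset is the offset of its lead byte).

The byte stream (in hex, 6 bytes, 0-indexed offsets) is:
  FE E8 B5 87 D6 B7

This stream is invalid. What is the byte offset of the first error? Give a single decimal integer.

Answer: 0

Derivation:
Byte[0]=FE: INVALID lead byte (not 0xxx/110x/1110/11110)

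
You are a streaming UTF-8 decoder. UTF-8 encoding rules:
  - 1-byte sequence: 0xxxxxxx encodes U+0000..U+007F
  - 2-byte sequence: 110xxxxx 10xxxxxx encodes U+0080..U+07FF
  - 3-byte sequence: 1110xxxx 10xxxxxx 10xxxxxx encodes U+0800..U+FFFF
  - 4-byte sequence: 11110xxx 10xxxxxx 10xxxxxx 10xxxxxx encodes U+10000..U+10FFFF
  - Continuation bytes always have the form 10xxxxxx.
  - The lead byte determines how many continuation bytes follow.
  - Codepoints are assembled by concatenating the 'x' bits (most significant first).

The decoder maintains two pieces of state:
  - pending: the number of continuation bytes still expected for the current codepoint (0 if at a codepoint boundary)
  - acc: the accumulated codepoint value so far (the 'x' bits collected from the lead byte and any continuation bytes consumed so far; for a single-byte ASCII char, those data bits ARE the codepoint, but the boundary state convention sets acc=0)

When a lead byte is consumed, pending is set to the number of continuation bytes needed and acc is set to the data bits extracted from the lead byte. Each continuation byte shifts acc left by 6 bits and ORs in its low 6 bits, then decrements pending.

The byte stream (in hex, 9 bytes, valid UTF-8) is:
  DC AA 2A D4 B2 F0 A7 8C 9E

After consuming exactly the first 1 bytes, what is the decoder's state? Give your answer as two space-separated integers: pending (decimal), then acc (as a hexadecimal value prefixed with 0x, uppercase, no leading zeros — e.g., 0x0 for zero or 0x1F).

Answer: 1 0x1C

Derivation:
Byte[0]=DC: 2-byte lead. pending=1, acc=0x1C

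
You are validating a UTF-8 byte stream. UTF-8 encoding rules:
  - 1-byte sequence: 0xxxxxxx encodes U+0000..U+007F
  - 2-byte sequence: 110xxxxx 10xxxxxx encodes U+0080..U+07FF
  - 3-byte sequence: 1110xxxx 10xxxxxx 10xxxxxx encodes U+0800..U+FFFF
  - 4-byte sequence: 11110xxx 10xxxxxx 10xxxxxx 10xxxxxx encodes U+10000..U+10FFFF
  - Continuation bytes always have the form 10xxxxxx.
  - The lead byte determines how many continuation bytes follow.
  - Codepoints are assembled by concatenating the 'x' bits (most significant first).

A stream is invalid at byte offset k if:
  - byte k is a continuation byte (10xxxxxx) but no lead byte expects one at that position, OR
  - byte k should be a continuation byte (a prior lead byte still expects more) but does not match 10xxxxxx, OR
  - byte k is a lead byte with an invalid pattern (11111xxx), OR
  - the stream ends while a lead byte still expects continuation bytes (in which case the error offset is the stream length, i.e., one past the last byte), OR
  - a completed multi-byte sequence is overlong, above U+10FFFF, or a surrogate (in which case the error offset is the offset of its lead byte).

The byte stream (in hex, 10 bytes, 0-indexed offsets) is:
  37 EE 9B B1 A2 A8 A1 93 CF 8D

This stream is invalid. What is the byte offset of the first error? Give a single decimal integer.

Byte[0]=37: 1-byte ASCII. cp=U+0037
Byte[1]=EE: 3-byte lead, need 2 cont bytes. acc=0xE
Byte[2]=9B: continuation. acc=(acc<<6)|0x1B=0x39B
Byte[3]=B1: continuation. acc=(acc<<6)|0x31=0xE6F1
Completed: cp=U+E6F1 (starts at byte 1)
Byte[4]=A2: INVALID lead byte (not 0xxx/110x/1110/11110)

Answer: 4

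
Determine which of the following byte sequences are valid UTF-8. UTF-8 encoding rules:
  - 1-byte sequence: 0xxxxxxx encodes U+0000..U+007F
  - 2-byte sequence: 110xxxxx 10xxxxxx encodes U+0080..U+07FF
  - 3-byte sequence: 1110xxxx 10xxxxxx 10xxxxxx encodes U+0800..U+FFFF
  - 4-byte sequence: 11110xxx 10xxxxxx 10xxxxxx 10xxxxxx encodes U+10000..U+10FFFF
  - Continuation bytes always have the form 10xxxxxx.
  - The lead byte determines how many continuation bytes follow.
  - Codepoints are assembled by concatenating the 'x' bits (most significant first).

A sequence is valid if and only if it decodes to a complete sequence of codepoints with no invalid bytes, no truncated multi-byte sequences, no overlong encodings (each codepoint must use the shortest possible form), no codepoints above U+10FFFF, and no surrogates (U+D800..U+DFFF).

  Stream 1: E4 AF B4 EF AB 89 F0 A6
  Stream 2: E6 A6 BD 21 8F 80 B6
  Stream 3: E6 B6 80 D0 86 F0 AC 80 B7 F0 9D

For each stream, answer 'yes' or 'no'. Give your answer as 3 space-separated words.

Answer: no no no

Derivation:
Stream 1: error at byte offset 8. INVALID
Stream 2: error at byte offset 4. INVALID
Stream 3: error at byte offset 11. INVALID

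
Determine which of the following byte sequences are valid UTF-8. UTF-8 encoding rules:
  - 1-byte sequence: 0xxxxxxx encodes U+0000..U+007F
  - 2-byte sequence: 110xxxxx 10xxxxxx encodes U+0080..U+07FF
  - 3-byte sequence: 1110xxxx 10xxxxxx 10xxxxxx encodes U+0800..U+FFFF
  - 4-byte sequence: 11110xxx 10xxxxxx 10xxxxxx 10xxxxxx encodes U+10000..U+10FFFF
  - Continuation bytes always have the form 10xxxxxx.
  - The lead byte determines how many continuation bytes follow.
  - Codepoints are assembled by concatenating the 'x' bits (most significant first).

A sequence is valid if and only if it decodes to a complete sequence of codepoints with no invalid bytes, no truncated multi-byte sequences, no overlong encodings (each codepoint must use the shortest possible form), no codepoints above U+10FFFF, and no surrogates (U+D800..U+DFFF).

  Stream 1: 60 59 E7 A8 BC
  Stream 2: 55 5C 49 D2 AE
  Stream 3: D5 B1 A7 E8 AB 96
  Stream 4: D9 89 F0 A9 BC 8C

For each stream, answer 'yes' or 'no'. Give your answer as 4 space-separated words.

Stream 1: decodes cleanly. VALID
Stream 2: decodes cleanly. VALID
Stream 3: error at byte offset 2. INVALID
Stream 4: decodes cleanly. VALID

Answer: yes yes no yes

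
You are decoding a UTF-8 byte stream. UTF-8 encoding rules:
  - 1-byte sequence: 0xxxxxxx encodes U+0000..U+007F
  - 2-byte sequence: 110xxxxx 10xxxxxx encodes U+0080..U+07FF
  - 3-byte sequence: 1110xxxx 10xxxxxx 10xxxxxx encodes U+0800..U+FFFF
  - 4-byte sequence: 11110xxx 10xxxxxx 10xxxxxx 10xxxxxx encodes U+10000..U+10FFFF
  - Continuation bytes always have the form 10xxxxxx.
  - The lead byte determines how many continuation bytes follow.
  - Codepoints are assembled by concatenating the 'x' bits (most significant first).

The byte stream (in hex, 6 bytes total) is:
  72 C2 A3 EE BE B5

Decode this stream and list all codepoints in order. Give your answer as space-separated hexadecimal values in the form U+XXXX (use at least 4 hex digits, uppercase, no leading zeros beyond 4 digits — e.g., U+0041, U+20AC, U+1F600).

Byte[0]=72: 1-byte ASCII. cp=U+0072
Byte[1]=C2: 2-byte lead, need 1 cont bytes. acc=0x2
Byte[2]=A3: continuation. acc=(acc<<6)|0x23=0xA3
Completed: cp=U+00A3 (starts at byte 1)
Byte[3]=EE: 3-byte lead, need 2 cont bytes. acc=0xE
Byte[4]=BE: continuation. acc=(acc<<6)|0x3E=0x3BE
Byte[5]=B5: continuation. acc=(acc<<6)|0x35=0xEFB5
Completed: cp=U+EFB5 (starts at byte 3)

Answer: U+0072 U+00A3 U+EFB5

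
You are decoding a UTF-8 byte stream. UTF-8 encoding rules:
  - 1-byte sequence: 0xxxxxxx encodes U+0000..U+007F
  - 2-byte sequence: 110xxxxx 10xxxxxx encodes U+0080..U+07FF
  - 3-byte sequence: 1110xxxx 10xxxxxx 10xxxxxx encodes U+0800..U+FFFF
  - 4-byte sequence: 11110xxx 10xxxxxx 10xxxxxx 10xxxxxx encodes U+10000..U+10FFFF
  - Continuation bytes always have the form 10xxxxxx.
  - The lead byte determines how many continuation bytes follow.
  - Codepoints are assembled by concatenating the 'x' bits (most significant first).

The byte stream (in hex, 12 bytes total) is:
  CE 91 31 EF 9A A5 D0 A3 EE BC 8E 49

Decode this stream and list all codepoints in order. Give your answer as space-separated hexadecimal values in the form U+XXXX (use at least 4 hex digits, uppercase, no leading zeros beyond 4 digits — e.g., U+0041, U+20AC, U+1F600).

Answer: U+0391 U+0031 U+F6A5 U+0423 U+EF0E U+0049

Derivation:
Byte[0]=CE: 2-byte lead, need 1 cont bytes. acc=0xE
Byte[1]=91: continuation. acc=(acc<<6)|0x11=0x391
Completed: cp=U+0391 (starts at byte 0)
Byte[2]=31: 1-byte ASCII. cp=U+0031
Byte[3]=EF: 3-byte lead, need 2 cont bytes. acc=0xF
Byte[4]=9A: continuation. acc=(acc<<6)|0x1A=0x3DA
Byte[5]=A5: continuation. acc=(acc<<6)|0x25=0xF6A5
Completed: cp=U+F6A5 (starts at byte 3)
Byte[6]=D0: 2-byte lead, need 1 cont bytes. acc=0x10
Byte[7]=A3: continuation. acc=(acc<<6)|0x23=0x423
Completed: cp=U+0423 (starts at byte 6)
Byte[8]=EE: 3-byte lead, need 2 cont bytes. acc=0xE
Byte[9]=BC: continuation. acc=(acc<<6)|0x3C=0x3BC
Byte[10]=8E: continuation. acc=(acc<<6)|0x0E=0xEF0E
Completed: cp=U+EF0E (starts at byte 8)
Byte[11]=49: 1-byte ASCII. cp=U+0049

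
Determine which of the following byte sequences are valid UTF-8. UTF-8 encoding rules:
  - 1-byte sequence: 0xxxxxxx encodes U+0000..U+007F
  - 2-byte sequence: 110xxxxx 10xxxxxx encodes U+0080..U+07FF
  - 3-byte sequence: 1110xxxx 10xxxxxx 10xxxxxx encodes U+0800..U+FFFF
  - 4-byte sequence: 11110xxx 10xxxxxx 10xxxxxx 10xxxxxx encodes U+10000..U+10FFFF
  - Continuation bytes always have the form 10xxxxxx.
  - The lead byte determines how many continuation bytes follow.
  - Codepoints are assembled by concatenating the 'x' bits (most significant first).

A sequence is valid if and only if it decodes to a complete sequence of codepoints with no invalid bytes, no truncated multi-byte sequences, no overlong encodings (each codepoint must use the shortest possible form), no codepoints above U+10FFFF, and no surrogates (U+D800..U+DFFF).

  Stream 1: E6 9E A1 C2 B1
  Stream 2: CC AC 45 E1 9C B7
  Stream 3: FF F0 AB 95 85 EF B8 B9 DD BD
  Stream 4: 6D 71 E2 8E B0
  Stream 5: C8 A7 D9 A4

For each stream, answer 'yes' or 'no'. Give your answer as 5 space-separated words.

Stream 1: decodes cleanly. VALID
Stream 2: decodes cleanly. VALID
Stream 3: error at byte offset 0. INVALID
Stream 4: decodes cleanly. VALID
Stream 5: decodes cleanly. VALID

Answer: yes yes no yes yes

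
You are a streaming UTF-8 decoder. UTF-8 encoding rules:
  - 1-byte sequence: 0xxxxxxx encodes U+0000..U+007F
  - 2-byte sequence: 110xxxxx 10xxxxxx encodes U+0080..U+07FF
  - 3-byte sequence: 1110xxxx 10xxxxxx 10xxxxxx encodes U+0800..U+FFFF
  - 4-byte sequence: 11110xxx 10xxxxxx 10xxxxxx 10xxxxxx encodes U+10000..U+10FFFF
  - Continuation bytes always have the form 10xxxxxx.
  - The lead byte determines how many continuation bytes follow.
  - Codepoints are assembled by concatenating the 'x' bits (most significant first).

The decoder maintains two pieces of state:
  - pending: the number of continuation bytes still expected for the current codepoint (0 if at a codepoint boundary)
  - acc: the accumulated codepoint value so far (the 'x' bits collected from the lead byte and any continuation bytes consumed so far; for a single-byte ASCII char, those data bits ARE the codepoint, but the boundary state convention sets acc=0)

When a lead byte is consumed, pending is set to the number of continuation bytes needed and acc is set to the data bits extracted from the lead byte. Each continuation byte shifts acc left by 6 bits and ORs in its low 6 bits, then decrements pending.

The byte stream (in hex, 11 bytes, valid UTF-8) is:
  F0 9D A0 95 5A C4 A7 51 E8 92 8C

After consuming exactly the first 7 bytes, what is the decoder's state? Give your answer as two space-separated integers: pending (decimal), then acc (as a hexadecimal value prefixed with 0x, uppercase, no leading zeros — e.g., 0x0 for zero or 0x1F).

Answer: 0 0x127

Derivation:
Byte[0]=F0: 4-byte lead. pending=3, acc=0x0
Byte[1]=9D: continuation. acc=(acc<<6)|0x1D=0x1D, pending=2
Byte[2]=A0: continuation. acc=(acc<<6)|0x20=0x760, pending=1
Byte[3]=95: continuation. acc=(acc<<6)|0x15=0x1D815, pending=0
Byte[4]=5A: 1-byte. pending=0, acc=0x0
Byte[5]=C4: 2-byte lead. pending=1, acc=0x4
Byte[6]=A7: continuation. acc=(acc<<6)|0x27=0x127, pending=0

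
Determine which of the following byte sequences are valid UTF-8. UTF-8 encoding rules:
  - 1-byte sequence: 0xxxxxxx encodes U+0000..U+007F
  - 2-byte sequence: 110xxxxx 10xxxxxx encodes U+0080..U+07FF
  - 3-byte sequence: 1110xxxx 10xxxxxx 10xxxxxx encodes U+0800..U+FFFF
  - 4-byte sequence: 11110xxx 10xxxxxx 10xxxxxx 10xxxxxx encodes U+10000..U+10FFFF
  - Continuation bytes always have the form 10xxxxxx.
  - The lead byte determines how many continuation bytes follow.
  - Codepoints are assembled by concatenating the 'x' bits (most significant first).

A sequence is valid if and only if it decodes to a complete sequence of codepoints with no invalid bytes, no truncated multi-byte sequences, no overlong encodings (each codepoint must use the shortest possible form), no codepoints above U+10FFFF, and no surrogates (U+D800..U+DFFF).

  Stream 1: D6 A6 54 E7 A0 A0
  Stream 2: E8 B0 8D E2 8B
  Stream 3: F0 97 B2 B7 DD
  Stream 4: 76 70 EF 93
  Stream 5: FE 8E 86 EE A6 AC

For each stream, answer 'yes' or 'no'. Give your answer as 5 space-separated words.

Answer: yes no no no no

Derivation:
Stream 1: decodes cleanly. VALID
Stream 2: error at byte offset 5. INVALID
Stream 3: error at byte offset 5. INVALID
Stream 4: error at byte offset 4. INVALID
Stream 5: error at byte offset 0. INVALID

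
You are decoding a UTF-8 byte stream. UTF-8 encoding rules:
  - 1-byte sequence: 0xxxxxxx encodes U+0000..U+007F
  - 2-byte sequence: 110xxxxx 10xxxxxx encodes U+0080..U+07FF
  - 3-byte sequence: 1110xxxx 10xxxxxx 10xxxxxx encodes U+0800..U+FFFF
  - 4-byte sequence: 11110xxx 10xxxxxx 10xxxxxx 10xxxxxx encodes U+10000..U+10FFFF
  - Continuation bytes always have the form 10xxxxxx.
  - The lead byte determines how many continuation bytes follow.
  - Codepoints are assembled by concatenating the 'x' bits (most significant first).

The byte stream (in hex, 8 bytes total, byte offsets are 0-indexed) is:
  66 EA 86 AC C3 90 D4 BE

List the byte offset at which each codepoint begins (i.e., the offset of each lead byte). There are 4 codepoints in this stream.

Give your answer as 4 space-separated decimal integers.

Byte[0]=66: 1-byte ASCII. cp=U+0066
Byte[1]=EA: 3-byte lead, need 2 cont bytes. acc=0xA
Byte[2]=86: continuation. acc=(acc<<6)|0x06=0x286
Byte[3]=AC: continuation. acc=(acc<<6)|0x2C=0xA1AC
Completed: cp=U+A1AC (starts at byte 1)
Byte[4]=C3: 2-byte lead, need 1 cont bytes. acc=0x3
Byte[5]=90: continuation. acc=(acc<<6)|0x10=0xD0
Completed: cp=U+00D0 (starts at byte 4)
Byte[6]=D4: 2-byte lead, need 1 cont bytes. acc=0x14
Byte[7]=BE: continuation. acc=(acc<<6)|0x3E=0x53E
Completed: cp=U+053E (starts at byte 6)

Answer: 0 1 4 6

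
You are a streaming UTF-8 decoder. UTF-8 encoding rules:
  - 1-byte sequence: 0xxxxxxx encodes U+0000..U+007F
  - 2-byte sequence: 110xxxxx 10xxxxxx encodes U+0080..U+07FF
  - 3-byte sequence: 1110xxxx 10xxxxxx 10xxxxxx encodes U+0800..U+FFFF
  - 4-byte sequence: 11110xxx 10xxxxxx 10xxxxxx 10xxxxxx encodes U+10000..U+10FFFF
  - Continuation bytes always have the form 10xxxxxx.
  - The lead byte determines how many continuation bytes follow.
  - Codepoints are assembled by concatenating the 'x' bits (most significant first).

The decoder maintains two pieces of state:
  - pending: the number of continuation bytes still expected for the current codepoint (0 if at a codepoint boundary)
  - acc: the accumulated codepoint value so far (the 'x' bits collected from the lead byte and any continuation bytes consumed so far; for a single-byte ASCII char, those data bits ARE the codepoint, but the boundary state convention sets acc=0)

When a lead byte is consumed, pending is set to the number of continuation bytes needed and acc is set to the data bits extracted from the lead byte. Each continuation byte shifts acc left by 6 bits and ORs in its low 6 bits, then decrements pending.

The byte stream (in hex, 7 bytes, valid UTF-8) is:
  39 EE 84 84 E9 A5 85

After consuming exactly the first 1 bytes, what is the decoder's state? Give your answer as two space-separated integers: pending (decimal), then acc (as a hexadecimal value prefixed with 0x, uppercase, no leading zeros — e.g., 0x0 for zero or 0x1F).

Byte[0]=39: 1-byte. pending=0, acc=0x0

Answer: 0 0x0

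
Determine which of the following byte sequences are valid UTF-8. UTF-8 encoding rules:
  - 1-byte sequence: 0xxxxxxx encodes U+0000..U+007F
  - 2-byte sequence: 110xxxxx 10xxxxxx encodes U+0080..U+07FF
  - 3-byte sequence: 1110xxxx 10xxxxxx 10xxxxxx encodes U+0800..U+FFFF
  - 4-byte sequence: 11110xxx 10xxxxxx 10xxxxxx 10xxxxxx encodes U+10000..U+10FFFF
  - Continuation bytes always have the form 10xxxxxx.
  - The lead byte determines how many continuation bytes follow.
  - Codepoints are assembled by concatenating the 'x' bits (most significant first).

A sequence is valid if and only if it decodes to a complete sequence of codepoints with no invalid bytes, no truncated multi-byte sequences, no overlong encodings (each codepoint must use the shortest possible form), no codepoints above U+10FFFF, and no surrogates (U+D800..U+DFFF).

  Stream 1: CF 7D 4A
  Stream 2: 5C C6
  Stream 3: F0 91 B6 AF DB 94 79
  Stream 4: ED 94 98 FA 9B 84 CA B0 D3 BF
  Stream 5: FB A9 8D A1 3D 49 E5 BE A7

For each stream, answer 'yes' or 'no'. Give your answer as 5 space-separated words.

Stream 1: error at byte offset 1. INVALID
Stream 2: error at byte offset 2. INVALID
Stream 3: decodes cleanly. VALID
Stream 4: error at byte offset 3. INVALID
Stream 5: error at byte offset 0. INVALID

Answer: no no yes no no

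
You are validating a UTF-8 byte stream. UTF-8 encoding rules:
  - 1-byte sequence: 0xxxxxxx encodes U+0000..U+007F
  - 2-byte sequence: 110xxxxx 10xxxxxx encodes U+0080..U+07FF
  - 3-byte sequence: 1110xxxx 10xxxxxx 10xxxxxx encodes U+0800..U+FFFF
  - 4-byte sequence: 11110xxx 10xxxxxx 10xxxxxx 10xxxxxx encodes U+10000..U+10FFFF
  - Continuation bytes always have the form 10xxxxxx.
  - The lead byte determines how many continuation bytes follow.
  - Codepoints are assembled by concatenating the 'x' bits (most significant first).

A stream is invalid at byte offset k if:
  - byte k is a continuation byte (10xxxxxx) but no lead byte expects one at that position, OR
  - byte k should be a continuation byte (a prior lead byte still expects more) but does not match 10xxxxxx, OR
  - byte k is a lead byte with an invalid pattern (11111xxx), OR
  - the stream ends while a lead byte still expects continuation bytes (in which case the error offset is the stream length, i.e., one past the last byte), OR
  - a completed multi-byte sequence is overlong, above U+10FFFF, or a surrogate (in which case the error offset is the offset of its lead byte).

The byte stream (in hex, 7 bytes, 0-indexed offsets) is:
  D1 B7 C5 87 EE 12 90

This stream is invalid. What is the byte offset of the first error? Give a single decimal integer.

Byte[0]=D1: 2-byte lead, need 1 cont bytes. acc=0x11
Byte[1]=B7: continuation. acc=(acc<<6)|0x37=0x477
Completed: cp=U+0477 (starts at byte 0)
Byte[2]=C5: 2-byte lead, need 1 cont bytes. acc=0x5
Byte[3]=87: continuation. acc=(acc<<6)|0x07=0x147
Completed: cp=U+0147 (starts at byte 2)
Byte[4]=EE: 3-byte lead, need 2 cont bytes. acc=0xE
Byte[5]=12: expected 10xxxxxx continuation. INVALID

Answer: 5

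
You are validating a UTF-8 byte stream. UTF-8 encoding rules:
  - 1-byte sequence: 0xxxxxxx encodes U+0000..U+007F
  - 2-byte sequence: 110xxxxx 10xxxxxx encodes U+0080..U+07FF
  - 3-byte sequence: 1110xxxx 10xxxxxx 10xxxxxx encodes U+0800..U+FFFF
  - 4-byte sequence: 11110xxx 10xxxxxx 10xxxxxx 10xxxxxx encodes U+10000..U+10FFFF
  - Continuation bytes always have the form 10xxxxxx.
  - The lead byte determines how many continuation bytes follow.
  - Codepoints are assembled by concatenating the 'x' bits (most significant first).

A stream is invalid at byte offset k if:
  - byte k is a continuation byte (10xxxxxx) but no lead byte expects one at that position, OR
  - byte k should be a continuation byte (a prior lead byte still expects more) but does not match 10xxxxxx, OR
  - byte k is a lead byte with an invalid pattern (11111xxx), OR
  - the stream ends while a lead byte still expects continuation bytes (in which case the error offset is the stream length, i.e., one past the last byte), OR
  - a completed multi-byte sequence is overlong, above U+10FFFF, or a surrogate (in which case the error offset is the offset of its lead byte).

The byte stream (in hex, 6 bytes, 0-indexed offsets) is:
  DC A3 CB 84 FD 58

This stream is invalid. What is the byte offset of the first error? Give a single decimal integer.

Answer: 4

Derivation:
Byte[0]=DC: 2-byte lead, need 1 cont bytes. acc=0x1C
Byte[1]=A3: continuation. acc=(acc<<6)|0x23=0x723
Completed: cp=U+0723 (starts at byte 0)
Byte[2]=CB: 2-byte lead, need 1 cont bytes. acc=0xB
Byte[3]=84: continuation. acc=(acc<<6)|0x04=0x2C4
Completed: cp=U+02C4 (starts at byte 2)
Byte[4]=FD: INVALID lead byte (not 0xxx/110x/1110/11110)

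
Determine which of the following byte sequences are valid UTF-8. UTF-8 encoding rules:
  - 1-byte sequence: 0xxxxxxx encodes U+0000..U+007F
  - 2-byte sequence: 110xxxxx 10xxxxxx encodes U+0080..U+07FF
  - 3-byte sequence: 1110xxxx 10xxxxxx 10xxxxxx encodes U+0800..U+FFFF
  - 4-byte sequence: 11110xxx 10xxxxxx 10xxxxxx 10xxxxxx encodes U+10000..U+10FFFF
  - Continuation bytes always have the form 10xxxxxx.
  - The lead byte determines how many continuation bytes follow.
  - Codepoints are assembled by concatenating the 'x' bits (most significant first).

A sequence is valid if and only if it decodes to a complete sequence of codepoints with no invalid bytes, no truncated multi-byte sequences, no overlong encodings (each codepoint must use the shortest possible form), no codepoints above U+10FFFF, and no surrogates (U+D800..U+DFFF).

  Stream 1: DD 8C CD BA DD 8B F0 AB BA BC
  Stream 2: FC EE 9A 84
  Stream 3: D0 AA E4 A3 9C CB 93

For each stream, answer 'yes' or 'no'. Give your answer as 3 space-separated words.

Answer: yes no yes

Derivation:
Stream 1: decodes cleanly. VALID
Stream 2: error at byte offset 0. INVALID
Stream 3: decodes cleanly. VALID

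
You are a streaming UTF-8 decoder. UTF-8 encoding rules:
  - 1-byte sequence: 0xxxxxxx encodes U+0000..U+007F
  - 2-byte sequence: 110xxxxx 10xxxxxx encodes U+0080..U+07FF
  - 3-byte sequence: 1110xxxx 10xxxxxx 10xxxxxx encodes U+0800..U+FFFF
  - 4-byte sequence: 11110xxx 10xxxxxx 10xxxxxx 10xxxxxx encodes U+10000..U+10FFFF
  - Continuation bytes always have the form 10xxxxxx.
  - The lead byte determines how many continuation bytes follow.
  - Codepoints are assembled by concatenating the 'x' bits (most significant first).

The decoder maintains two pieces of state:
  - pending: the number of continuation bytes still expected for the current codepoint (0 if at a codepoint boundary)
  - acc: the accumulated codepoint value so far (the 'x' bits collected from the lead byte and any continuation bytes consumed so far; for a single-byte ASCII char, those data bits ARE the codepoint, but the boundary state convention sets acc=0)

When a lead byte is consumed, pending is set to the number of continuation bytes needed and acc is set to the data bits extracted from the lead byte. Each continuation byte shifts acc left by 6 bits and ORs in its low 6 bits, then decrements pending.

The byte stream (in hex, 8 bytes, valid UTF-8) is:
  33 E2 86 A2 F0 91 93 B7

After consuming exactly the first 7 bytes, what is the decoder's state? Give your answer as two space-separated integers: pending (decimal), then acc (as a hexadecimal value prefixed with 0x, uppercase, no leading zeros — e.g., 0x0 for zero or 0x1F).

Answer: 1 0x453

Derivation:
Byte[0]=33: 1-byte. pending=0, acc=0x0
Byte[1]=E2: 3-byte lead. pending=2, acc=0x2
Byte[2]=86: continuation. acc=(acc<<6)|0x06=0x86, pending=1
Byte[3]=A2: continuation. acc=(acc<<6)|0x22=0x21A2, pending=0
Byte[4]=F0: 4-byte lead. pending=3, acc=0x0
Byte[5]=91: continuation. acc=(acc<<6)|0x11=0x11, pending=2
Byte[6]=93: continuation. acc=(acc<<6)|0x13=0x453, pending=1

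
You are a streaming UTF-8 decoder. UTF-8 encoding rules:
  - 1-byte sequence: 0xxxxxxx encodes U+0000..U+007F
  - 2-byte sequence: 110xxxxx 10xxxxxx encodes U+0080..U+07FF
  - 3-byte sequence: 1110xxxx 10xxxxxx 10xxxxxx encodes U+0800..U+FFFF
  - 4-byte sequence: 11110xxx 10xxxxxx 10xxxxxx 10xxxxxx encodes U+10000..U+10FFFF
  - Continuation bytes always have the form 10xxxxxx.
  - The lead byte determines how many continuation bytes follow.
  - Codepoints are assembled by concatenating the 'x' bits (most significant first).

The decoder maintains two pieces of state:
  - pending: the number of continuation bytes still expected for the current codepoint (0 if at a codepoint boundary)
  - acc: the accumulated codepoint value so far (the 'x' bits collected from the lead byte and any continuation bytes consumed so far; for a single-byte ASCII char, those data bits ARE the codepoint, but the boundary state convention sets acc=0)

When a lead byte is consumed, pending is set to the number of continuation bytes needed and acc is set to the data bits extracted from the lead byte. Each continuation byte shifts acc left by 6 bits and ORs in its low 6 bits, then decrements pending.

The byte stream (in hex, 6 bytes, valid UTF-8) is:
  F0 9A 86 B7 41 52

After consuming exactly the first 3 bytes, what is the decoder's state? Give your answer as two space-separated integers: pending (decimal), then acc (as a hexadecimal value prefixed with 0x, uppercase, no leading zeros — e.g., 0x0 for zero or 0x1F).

Byte[0]=F0: 4-byte lead. pending=3, acc=0x0
Byte[1]=9A: continuation. acc=(acc<<6)|0x1A=0x1A, pending=2
Byte[2]=86: continuation. acc=(acc<<6)|0x06=0x686, pending=1

Answer: 1 0x686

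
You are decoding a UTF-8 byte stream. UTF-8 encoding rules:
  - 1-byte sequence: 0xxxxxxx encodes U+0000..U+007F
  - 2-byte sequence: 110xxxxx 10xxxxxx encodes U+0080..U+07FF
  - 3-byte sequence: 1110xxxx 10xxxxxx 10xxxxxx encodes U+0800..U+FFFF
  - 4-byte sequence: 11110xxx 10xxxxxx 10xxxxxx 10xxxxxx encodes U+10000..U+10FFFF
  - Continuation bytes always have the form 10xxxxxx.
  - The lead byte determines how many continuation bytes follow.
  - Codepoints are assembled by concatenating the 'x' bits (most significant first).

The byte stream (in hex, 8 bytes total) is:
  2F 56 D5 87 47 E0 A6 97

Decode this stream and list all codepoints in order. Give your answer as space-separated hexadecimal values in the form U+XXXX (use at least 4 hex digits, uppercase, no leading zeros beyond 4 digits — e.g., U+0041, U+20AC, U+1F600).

Answer: U+002F U+0056 U+0547 U+0047 U+0997

Derivation:
Byte[0]=2F: 1-byte ASCII. cp=U+002F
Byte[1]=56: 1-byte ASCII. cp=U+0056
Byte[2]=D5: 2-byte lead, need 1 cont bytes. acc=0x15
Byte[3]=87: continuation. acc=(acc<<6)|0x07=0x547
Completed: cp=U+0547 (starts at byte 2)
Byte[4]=47: 1-byte ASCII. cp=U+0047
Byte[5]=E0: 3-byte lead, need 2 cont bytes. acc=0x0
Byte[6]=A6: continuation. acc=(acc<<6)|0x26=0x26
Byte[7]=97: continuation. acc=(acc<<6)|0x17=0x997
Completed: cp=U+0997 (starts at byte 5)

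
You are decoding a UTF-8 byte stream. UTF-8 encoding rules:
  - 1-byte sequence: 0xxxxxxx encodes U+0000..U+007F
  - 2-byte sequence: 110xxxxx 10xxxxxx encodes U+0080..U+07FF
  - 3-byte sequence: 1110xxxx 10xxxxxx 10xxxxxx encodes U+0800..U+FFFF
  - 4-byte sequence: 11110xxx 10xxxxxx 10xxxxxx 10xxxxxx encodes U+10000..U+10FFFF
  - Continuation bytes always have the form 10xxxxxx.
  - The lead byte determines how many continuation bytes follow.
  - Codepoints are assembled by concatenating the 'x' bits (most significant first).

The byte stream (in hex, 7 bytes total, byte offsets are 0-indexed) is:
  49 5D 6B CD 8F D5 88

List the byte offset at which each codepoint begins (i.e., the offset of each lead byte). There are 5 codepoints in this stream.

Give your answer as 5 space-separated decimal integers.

Byte[0]=49: 1-byte ASCII. cp=U+0049
Byte[1]=5D: 1-byte ASCII. cp=U+005D
Byte[2]=6B: 1-byte ASCII. cp=U+006B
Byte[3]=CD: 2-byte lead, need 1 cont bytes. acc=0xD
Byte[4]=8F: continuation. acc=(acc<<6)|0x0F=0x34F
Completed: cp=U+034F (starts at byte 3)
Byte[5]=D5: 2-byte lead, need 1 cont bytes. acc=0x15
Byte[6]=88: continuation. acc=(acc<<6)|0x08=0x548
Completed: cp=U+0548 (starts at byte 5)

Answer: 0 1 2 3 5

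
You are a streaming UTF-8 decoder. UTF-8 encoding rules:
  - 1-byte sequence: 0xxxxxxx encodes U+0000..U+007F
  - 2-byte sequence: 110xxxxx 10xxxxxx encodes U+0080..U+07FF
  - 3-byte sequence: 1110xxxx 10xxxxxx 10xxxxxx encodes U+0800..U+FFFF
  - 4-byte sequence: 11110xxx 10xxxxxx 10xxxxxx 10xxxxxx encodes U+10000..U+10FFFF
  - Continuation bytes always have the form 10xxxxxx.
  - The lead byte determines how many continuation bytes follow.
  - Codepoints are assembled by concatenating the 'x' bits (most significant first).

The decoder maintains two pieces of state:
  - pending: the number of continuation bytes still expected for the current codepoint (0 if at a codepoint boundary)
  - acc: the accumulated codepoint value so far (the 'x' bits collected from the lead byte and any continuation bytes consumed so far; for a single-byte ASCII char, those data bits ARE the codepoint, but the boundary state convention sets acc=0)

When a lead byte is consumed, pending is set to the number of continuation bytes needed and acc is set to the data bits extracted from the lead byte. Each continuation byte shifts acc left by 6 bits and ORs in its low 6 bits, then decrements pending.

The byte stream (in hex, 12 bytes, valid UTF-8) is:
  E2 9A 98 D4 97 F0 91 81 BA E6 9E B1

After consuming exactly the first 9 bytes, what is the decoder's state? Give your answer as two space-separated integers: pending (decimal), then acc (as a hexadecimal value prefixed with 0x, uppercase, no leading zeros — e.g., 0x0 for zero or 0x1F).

Answer: 0 0x1107A

Derivation:
Byte[0]=E2: 3-byte lead. pending=2, acc=0x2
Byte[1]=9A: continuation. acc=(acc<<6)|0x1A=0x9A, pending=1
Byte[2]=98: continuation. acc=(acc<<6)|0x18=0x2698, pending=0
Byte[3]=D4: 2-byte lead. pending=1, acc=0x14
Byte[4]=97: continuation. acc=(acc<<6)|0x17=0x517, pending=0
Byte[5]=F0: 4-byte lead. pending=3, acc=0x0
Byte[6]=91: continuation. acc=(acc<<6)|0x11=0x11, pending=2
Byte[7]=81: continuation. acc=(acc<<6)|0x01=0x441, pending=1
Byte[8]=BA: continuation. acc=(acc<<6)|0x3A=0x1107A, pending=0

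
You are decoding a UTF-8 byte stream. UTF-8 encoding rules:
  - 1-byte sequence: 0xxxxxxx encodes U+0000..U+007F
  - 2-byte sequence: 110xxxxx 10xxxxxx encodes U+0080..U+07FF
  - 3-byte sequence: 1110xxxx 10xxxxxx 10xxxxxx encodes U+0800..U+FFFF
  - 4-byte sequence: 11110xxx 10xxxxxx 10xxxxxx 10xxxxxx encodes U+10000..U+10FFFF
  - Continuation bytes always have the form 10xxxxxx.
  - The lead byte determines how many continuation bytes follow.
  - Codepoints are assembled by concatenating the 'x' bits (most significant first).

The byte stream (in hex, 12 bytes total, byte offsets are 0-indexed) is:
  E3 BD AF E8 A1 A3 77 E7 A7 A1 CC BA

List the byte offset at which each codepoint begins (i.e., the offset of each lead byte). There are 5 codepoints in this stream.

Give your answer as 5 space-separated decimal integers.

Byte[0]=E3: 3-byte lead, need 2 cont bytes. acc=0x3
Byte[1]=BD: continuation. acc=(acc<<6)|0x3D=0xFD
Byte[2]=AF: continuation. acc=(acc<<6)|0x2F=0x3F6F
Completed: cp=U+3F6F (starts at byte 0)
Byte[3]=E8: 3-byte lead, need 2 cont bytes. acc=0x8
Byte[4]=A1: continuation. acc=(acc<<6)|0x21=0x221
Byte[5]=A3: continuation. acc=(acc<<6)|0x23=0x8863
Completed: cp=U+8863 (starts at byte 3)
Byte[6]=77: 1-byte ASCII. cp=U+0077
Byte[7]=E7: 3-byte lead, need 2 cont bytes. acc=0x7
Byte[8]=A7: continuation. acc=(acc<<6)|0x27=0x1E7
Byte[9]=A1: continuation. acc=(acc<<6)|0x21=0x79E1
Completed: cp=U+79E1 (starts at byte 7)
Byte[10]=CC: 2-byte lead, need 1 cont bytes. acc=0xC
Byte[11]=BA: continuation. acc=(acc<<6)|0x3A=0x33A
Completed: cp=U+033A (starts at byte 10)

Answer: 0 3 6 7 10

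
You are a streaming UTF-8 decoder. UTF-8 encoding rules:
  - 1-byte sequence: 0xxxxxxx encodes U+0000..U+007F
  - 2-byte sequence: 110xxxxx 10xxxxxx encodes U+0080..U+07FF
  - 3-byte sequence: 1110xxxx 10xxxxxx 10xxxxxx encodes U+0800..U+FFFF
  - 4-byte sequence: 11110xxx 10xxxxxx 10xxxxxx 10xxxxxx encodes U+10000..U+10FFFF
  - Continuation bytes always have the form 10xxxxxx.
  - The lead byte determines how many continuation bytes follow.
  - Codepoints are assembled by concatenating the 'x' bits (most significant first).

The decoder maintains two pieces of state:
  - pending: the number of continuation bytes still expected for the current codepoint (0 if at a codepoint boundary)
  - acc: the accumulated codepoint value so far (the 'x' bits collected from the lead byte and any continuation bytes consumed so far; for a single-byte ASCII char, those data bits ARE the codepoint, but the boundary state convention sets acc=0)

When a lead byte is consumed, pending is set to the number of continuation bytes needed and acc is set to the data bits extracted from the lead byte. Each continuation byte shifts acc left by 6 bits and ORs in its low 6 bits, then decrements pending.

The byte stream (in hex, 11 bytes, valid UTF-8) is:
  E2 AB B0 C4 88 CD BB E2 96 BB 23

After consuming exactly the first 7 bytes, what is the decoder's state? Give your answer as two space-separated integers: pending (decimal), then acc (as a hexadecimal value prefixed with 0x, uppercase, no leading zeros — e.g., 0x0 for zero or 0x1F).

Answer: 0 0x37B

Derivation:
Byte[0]=E2: 3-byte lead. pending=2, acc=0x2
Byte[1]=AB: continuation. acc=(acc<<6)|0x2B=0xAB, pending=1
Byte[2]=B0: continuation. acc=(acc<<6)|0x30=0x2AF0, pending=0
Byte[3]=C4: 2-byte lead. pending=1, acc=0x4
Byte[4]=88: continuation. acc=(acc<<6)|0x08=0x108, pending=0
Byte[5]=CD: 2-byte lead. pending=1, acc=0xD
Byte[6]=BB: continuation. acc=(acc<<6)|0x3B=0x37B, pending=0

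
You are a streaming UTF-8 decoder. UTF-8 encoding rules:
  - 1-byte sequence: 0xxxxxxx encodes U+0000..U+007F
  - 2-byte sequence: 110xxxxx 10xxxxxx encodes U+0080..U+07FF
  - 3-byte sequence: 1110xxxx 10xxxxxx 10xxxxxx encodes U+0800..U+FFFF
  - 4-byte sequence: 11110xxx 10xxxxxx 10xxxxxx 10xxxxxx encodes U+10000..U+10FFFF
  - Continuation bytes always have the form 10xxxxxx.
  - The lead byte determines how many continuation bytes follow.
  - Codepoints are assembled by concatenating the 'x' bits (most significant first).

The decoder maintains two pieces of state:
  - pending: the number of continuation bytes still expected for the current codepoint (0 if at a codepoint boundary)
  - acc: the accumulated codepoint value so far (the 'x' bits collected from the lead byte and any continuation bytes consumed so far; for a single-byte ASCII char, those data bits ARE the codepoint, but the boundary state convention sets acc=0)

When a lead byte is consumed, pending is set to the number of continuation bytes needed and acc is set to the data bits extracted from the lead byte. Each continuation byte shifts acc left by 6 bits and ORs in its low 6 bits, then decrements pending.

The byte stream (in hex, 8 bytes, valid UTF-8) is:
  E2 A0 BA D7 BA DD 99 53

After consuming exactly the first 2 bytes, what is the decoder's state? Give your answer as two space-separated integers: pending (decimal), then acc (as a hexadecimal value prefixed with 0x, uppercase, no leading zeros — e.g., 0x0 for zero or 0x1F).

Answer: 1 0xA0

Derivation:
Byte[0]=E2: 3-byte lead. pending=2, acc=0x2
Byte[1]=A0: continuation. acc=(acc<<6)|0x20=0xA0, pending=1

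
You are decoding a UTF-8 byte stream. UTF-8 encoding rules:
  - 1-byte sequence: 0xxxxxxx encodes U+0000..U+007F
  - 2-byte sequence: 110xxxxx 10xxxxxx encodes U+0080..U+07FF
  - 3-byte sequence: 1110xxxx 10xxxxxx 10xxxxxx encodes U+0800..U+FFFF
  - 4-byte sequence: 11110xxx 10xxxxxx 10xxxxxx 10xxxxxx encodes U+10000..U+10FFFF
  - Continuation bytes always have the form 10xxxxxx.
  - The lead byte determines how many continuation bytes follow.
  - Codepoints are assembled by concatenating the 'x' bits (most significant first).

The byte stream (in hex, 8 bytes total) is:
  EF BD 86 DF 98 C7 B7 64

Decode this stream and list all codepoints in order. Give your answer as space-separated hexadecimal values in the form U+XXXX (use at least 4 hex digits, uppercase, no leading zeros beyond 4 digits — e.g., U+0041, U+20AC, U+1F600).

Byte[0]=EF: 3-byte lead, need 2 cont bytes. acc=0xF
Byte[1]=BD: continuation. acc=(acc<<6)|0x3D=0x3FD
Byte[2]=86: continuation. acc=(acc<<6)|0x06=0xFF46
Completed: cp=U+FF46 (starts at byte 0)
Byte[3]=DF: 2-byte lead, need 1 cont bytes. acc=0x1F
Byte[4]=98: continuation. acc=(acc<<6)|0x18=0x7D8
Completed: cp=U+07D8 (starts at byte 3)
Byte[5]=C7: 2-byte lead, need 1 cont bytes. acc=0x7
Byte[6]=B7: continuation. acc=(acc<<6)|0x37=0x1F7
Completed: cp=U+01F7 (starts at byte 5)
Byte[7]=64: 1-byte ASCII. cp=U+0064

Answer: U+FF46 U+07D8 U+01F7 U+0064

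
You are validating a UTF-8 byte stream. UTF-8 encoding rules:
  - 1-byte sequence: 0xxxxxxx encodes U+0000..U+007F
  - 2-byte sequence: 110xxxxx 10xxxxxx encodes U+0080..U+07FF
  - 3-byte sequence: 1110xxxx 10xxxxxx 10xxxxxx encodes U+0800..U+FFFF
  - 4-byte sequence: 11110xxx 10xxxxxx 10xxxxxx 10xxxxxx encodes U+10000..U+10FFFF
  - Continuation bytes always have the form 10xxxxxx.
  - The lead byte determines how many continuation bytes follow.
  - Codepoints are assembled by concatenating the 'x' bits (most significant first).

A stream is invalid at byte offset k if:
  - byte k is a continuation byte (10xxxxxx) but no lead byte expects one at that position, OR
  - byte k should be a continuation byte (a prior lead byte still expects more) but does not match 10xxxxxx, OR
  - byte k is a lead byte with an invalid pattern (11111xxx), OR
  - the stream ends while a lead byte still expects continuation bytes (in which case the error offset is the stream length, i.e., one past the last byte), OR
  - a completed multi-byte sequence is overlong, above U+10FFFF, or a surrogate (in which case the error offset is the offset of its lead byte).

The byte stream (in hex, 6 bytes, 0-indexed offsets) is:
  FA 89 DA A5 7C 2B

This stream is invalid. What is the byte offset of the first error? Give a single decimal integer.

Byte[0]=FA: INVALID lead byte (not 0xxx/110x/1110/11110)

Answer: 0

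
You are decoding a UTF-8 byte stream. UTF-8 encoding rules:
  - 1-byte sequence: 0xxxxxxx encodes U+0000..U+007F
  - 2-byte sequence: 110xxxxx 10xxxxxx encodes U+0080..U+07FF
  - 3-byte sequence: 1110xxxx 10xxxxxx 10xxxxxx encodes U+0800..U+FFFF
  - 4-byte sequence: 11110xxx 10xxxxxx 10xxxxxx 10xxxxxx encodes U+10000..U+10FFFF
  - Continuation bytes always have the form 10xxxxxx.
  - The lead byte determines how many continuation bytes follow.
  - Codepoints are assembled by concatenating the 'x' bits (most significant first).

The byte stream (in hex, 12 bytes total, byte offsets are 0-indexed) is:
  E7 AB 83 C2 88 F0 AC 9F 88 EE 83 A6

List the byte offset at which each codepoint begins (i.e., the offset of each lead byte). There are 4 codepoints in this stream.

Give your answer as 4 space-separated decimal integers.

Answer: 0 3 5 9

Derivation:
Byte[0]=E7: 3-byte lead, need 2 cont bytes. acc=0x7
Byte[1]=AB: continuation. acc=(acc<<6)|0x2B=0x1EB
Byte[2]=83: continuation. acc=(acc<<6)|0x03=0x7AC3
Completed: cp=U+7AC3 (starts at byte 0)
Byte[3]=C2: 2-byte lead, need 1 cont bytes. acc=0x2
Byte[4]=88: continuation. acc=(acc<<6)|0x08=0x88
Completed: cp=U+0088 (starts at byte 3)
Byte[5]=F0: 4-byte lead, need 3 cont bytes. acc=0x0
Byte[6]=AC: continuation. acc=(acc<<6)|0x2C=0x2C
Byte[7]=9F: continuation. acc=(acc<<6)|0x1F=0xB1F
Byte[8]=88: continuation. acc=(acc<<6)|0x08=0x2C7C8
Completed: cp=U+2C7C8 (starts at byte 5)
Byte[9]=EE: 3-byte lead, need 2 cont bytes. acc=0xE
Byte[10]=83: continuation. acc=(acc<<6)|0x03=0x383
Byte[11]=A6: continuation. acc=(acc<<6)|0x26=0xE0E6
Completed: cp=U+E0E6 (starts at byte 9)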